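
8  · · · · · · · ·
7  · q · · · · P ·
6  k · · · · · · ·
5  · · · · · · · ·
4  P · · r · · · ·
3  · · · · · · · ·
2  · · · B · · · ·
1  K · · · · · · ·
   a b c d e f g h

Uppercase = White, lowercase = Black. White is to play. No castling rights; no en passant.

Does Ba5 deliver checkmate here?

no

After Ba5: black king on a6; in check: no.
Black is not in check, so this cannot be checkmate.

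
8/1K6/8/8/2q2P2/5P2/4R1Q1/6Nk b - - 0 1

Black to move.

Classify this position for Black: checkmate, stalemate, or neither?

checkmate

Black to move; black king on h1.
In check: yes, from the white queen on g2.
King squares — g1: attacked by Qg2; g2: attacked by Re2; h2: attacked by Qg2.
Legal moves for Black: none.
In check with no legal moves → checkmate.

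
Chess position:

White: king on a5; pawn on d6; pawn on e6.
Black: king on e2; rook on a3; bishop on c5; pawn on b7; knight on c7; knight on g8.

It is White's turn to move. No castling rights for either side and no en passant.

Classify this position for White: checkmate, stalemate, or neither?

White to move; white king on a5.
In check: yes, from the black rook on a3.
King squares — a4: attacked by Ra3; b4: attacked by Bc5; b5: attacked by Nc7; a6: attacked by Ra3; b6: attacked by Bc5.
Legal moves for White: none.
In check with no legal moves → checkmate.

checkmate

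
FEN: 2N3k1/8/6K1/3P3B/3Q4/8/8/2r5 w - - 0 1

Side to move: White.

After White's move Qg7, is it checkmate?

yes

After Qg7: black king on g8; in check: yes, from the white queen on g7.
King squares — f7: attacked by Kg6; g7: attacked by Kg6; h7: attacked by Kg6; f8: attacked by Qg7; h8: attacked by Qg7.
Black has no legal moves → checkmate.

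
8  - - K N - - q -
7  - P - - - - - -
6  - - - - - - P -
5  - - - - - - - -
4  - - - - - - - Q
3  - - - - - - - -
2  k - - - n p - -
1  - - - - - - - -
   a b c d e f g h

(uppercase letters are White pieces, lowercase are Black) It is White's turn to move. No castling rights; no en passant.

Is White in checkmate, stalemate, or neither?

neither

White to move; white king on c8.
In check: no.
Legal moves for White include: Kb8, Kd7, Kc7, Qh8, Qh7, Qe7, Qh6, Qf6, Qh5, Qg5, Qg4, Qf4, Qe4, Qd4, Qc4+, Qb4, Qa4+, Qh3, ... (list truncated; more exist).
White has legal moves and is not in check → neither.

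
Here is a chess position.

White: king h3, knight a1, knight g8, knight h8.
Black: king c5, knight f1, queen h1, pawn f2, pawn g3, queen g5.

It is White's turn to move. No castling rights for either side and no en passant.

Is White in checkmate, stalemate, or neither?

White to move; white king on h3.
In check: yes, from the black queen on h1.
King squares — g2: attacked by Qh1; h2: attacked by Nf1; g3: attacked by Nf1; g4: attacked by Qg5; h4: attacked by Qh1.
Legal moves for White: none.
In check with no legal moves → checkmate.

checkmate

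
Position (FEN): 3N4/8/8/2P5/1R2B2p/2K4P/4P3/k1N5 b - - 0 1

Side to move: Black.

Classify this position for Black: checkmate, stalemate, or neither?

Black to move; black king on a1.
In check: no.
King squares — b1: attacked by Rb4; a2: attacked by Nc1; b2: attacked by Kc3.
Legal moves for Black: none.
Not in check and no legal moves → stalemate.

stalemate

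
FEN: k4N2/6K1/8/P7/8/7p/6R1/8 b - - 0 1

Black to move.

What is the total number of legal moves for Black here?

5

Black to move; king on a8.
In check: no.
Legal moves: Kb8, Kb7, Ka7, hxg2, h2.
Count: 5.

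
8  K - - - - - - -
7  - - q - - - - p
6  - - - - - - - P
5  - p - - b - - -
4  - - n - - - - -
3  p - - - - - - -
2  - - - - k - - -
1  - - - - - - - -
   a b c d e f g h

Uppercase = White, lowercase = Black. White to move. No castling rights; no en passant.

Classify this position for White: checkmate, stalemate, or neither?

White to move; white king on a8.
In check: no.
King squares — a7: attacked by Qc7; b7: attacked by Qc7; b8: attacked by Qc7.
Legal moves for White: none.
Not in check and no legal moves → stalemate.

stalemate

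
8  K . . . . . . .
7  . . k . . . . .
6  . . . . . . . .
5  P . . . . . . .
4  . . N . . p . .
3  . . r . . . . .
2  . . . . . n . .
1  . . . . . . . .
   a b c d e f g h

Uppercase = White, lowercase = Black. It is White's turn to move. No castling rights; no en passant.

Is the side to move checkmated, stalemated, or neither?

White to move; white king on a8.
In check: no.
Legal moves for White: Ka7, Nd6, Nb6, Ne5, Ne3, Na3, Nd2, Nb2, a6.
White has 9 legal moves and is not in check → neither.

neither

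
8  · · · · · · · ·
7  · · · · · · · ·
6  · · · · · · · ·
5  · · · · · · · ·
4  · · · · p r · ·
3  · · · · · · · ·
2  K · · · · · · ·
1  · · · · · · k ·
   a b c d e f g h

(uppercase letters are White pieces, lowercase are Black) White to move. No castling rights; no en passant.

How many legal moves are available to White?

5

White to move; king on a2.
In check: no.
Legal moves: Kb3, Ka3, Kb2, Kb1, Ka1.
Count: 5.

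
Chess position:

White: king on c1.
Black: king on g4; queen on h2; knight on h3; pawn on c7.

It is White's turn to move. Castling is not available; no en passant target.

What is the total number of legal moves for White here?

2

White to move; king on c1.
In check: no.
Legal moves: Kd1, Kb1.
Count: 2.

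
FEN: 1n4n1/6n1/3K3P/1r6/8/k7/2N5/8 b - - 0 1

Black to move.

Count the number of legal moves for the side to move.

4

Black to move; king on a3.
In check: yes, from the white knight on c2.
Legal moves: Ka4, Kb3, Kb2, Ka2.
Count: 4.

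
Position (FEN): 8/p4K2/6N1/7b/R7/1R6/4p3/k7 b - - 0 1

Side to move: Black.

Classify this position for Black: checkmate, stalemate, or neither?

Black to move; black king on a1.
In check: yes, from the white rook on a4.
King squares — b1: attacked by Rb3; a2: attacked by Ra4; b2: attacked by Rb3.
Legal moves for Black: none.
In check with no legal moves → checkmate.

checkmate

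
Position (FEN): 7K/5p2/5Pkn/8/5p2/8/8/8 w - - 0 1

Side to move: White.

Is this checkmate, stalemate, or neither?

White to move; white king on h8.
In check: no.
King squares — g7: attacked by Kg6; h7: attacked by Kg6; g8: attacked by Nh6.
Legal moves for White: none.
Not in check and no legal moves → stalemate.

stalemate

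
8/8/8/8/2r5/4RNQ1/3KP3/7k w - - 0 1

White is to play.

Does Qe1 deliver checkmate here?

no

After Qe1: black king on h1; in check: yes, from the white queen on e1.
Black has 1 legal reply: Kg2.
In check but a legal move exists → not checkmate.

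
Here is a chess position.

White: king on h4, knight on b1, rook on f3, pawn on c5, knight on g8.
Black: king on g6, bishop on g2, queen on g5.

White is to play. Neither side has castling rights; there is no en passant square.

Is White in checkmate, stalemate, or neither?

White to move; white king on h4.
In check: yes, from the black queen on g5.
King squares — g3: attacked by Qg5; h3: attacked by Bg2; g4: attacked by Qg5; g5: attacked by Kg6; h5: attacked by Qg5.
Legal moves for White: none.
In check with no legal moves → checkmate.

checkmate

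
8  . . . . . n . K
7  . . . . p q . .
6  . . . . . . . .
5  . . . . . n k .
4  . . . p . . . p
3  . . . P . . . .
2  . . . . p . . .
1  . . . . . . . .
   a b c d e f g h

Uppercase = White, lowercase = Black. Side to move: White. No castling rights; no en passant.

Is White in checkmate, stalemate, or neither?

White to move; white king on h8.
In check: no.
King squares — g7: attacked by Nf5; h7: attacked by Qf7; g8: attacked by Qf7.
Legal moves for White: none.
Not in check and no legal moves → stalemate.

stalemate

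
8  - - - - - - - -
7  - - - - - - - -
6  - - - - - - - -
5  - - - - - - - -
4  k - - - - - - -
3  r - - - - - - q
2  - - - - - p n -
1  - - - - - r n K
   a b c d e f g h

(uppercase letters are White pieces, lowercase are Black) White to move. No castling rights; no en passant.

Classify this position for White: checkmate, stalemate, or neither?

White to move; white king on h1.
In check: yes, from the black queen on h3.
King squares — g1: attacked by Rf1; g2: attacked by Qh3; h2: attacked by Qh3.
Legal moves for White: none.
In check with no legal moves → checkmate.

checkmate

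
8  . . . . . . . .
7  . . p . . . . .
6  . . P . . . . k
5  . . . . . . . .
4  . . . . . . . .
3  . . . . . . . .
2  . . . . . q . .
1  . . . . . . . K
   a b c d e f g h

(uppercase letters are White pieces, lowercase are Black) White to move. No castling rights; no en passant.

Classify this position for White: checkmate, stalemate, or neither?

White to move; white king on h1.
In check: no.
King squares — g1: attacked by Qf2; g2: attacked by Qf2; h2: attacked by Qf2.
Legal moves for White: none.
Not in check and no legal moves → stalemate.

stalemate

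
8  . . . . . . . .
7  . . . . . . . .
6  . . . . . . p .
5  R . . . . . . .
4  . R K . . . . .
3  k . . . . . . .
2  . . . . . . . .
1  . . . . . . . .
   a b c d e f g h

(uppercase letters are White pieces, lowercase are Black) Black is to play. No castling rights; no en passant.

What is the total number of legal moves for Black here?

0

Black to move; king on a3.
In check: yes, from the white rook on a5.
Legal moves: none.
Count: 0.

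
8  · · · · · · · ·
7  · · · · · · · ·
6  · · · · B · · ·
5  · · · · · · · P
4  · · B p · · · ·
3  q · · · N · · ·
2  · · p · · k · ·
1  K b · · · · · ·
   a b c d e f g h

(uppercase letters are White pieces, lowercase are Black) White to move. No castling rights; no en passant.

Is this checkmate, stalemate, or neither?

neither

White to move; white king on a1.
In check: yes, from the black queen on a3.
King squares — b1: attacked by Pc2; a2: attacked by Bb1; b2: attacked by Qa3.
Legal moves for White: Ba2.
White is in check but has 1 legal move → neither.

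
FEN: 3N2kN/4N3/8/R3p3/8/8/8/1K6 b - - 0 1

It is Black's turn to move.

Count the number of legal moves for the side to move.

Black to move; king on g8.
In check: yes, from the white knight on e7.
Legal moves: Kxh8, Kf8, Kh7, Kg7.
Count: 4.

4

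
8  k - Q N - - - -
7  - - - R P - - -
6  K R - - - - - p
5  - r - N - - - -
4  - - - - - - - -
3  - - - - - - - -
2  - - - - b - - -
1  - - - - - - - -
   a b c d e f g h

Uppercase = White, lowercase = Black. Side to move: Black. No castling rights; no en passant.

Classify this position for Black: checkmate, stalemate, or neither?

Black to move; black king on a8.
In check: yes, from the white queen on c8.
King squares — a7: attacked by Ka6; b7: attacked by Ka6; b8: attacked by Rb6.
Legal moves for Black: none.
In check with no legal moves → checkmate.

checkmate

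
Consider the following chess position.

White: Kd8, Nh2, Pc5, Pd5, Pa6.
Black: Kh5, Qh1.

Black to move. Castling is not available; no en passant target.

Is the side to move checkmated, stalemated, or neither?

Black to move; black king on h5.
In check: no.
Legal moves for Black: Kh6, Kg6, Kg5, Kh4, Qxd5+, Qe4, Qf3, Qxh2, Qg2, Qg1, Qf1, Qe1, Qd1, Qc1, Qb1, Qa1.
Black has 16 legal moves and is not in check → neither.

neither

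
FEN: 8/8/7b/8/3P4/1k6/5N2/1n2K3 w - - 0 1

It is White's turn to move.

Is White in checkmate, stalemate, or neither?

White to move; white king on e1.
In check: no.
Legal moves for White: Ng4, Ne4, Nh3, Nd3, Nh1, Nd1, Ke2, Kf1, Kd1, d5.
White has 10 legal moves and is not in check → neither.

neither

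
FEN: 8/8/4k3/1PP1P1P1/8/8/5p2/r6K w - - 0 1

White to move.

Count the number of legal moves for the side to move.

2

White to move; king on h1.
In check: yes, from the black rook on a1.
Legal moves: Kh2, Kg2.
Count: 2.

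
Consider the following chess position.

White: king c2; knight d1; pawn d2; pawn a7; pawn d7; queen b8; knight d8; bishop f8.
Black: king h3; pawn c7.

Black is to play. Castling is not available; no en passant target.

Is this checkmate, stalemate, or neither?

Black to move; black king on h3.
In check: no.
Legal moves for Black: Kh4, Kg4, Kg3, Kh2, Kg2, c6, c5.
Black has 7 legal moves and is not in check → neither.

neither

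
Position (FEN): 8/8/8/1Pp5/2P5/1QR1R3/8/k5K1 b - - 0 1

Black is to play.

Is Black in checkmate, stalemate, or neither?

stalemate

Black to move; black king on a1.
In check: no.
King squares — b1: attacked by Qb3; a2: attacked by Qb3; b2: attacked by Qb3.
Legal moves for Black: none.
Not in check and no legal moves → stalemate.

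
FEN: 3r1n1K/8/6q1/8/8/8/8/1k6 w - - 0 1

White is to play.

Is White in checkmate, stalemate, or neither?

White to move; white king on h8.
In check: no.
King squares — g7: attacked by Qg6; h7: attacked by Qg6; g8: attacked by Qg6.
Legal moves for White: none.
Not in check and no legal moves → stalemate.

stalemate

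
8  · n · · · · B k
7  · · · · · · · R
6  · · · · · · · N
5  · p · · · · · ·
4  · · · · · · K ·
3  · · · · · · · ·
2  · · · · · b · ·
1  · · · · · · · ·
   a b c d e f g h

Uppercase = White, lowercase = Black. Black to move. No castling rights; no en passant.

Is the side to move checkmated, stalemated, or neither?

Black to move; black king on h8.
In check: yes, from the white rook on h7.
King squares — g7: attacked by Rh7; h7: attacked by Bg8; g8: attacked by Nh6.
Legal moves for Black: none.
In check with no legal moves → checkmate.

checkmate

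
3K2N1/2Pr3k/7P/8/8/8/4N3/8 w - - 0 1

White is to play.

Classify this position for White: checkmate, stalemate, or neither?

White to move; white king on d8.
In check: yes, from the black rook on d7.
Legal moves for White: Ke8, Kc8, Kxd7.
White is in check but has 3 legal moves → neither.

neither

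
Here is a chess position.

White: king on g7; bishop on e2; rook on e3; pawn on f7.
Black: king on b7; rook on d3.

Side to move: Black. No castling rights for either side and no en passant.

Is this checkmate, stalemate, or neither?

Black to move; black king on b7.
In check: no.
Legal moves for Black include: Kc8, Kb8, Ka8, Kc7, Ka7, Kc6, Kb6, Ka6, Rd8, Rd7, Rd6, Rd5, Rd4, Rxe3, Rc3, Rb3, Ra3, Rd2, ... (list truncated; more exist).
Black has legal moves and is not in check → neither.

neither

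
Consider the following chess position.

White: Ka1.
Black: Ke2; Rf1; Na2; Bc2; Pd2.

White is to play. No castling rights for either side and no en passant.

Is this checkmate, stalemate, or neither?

White to move; white king on a1.
In check: yes, from the black rook on f1.
King squares — b1: attacked by Rf1; a2: available; b2: available.
Legal moves for White: Kb2, Kxa2.
White is in check but has 2 legal moves → neither.

neither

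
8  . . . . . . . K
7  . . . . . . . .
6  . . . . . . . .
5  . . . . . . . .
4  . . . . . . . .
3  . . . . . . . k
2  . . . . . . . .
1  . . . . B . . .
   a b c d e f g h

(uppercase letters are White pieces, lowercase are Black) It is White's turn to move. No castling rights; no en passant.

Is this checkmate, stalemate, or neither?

White to move; white king on h8.
In check: no.
Legal moves for White: Kg8, Kh7, Kg7, Ba5, Bh4, Bb4, Bg3, Bc3, Bf2, Bd2.
White has 10 legal moves and is not in check → neither.

neither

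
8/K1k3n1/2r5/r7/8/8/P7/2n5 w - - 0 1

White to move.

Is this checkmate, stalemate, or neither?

White to move; white king on a7.
In check: yes, from the black rook on a5.
King squares — a6: attacked by Ra5; b6: attacked by Rc6; b7: attacked by Kc7; a8: attacked by Ra5; b8: attacked by Kc7.
Legal moves for White: none.
In check with no legal moves → checkmate.

checkmate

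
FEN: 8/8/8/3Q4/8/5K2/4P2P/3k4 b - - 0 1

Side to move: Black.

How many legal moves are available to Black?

3

Black to move; king on d1.
In check: yes, from the white queen on d5.
Legal moves: Kc2, Ke1, Kc1.
Count: 3.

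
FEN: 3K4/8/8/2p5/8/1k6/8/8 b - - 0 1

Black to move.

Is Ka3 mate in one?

no

After Ka3: white king on d8; in check: no.
White is not in check, so this cannot be checkmate.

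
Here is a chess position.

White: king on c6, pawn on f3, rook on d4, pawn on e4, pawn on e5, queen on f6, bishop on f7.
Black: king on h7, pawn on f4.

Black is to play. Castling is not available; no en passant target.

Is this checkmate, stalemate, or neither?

stalemate

Black to move; black king on h7.
In check: no.
King squares — g6: attacked by Qf6; h6: attacked by Qf6; g7: attacked by Qf6; g8: attacked by Bf7; h8: attacked by Qf6.
Legal moves for Black: none.
Not in check and no legal moves → stalemate.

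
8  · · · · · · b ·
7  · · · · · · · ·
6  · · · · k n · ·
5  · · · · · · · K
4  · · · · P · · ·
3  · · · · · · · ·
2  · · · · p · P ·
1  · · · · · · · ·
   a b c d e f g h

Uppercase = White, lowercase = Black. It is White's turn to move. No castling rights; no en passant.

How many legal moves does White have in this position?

White to move; king on h5.
In check: yes, from the black knight on f6.
Legal moves: Kh6, Kg6, Kg5, Kh4.
Count: 4.

4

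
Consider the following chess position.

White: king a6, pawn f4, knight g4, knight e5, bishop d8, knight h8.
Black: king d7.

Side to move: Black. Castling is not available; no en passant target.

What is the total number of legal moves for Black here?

Black to move; king on d7.
In check: yes, from the white knight on e5.
Legal moves: Ke8, Kxd8, Kc8, Ke6, Kd6.
Count: 5.

5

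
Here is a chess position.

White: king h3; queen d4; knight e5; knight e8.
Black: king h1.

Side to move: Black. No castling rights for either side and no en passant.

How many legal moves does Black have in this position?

0

Black to move; king on h1.
In check: no.
Legal moves: none.
Count: 0.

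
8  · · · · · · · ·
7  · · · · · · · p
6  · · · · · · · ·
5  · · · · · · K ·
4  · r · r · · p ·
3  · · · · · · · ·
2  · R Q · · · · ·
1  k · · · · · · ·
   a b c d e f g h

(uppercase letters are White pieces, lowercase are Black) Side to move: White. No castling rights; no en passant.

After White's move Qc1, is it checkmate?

yes

After Qc1: black king on a1; in check: yes, from the white queen on c1.
King squares — b1: attacked by Qc1; a2: attacked by Rb2; b2: attacked by Qc1.
Black has no legal moves → checkmate.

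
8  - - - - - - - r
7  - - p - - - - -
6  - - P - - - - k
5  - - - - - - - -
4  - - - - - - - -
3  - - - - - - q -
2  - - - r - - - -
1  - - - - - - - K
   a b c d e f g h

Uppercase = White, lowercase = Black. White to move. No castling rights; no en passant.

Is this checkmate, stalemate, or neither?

stalemate

White to move; white king on h1.
In check: no.
King squares — g1: attacked by Qg3; g2: attacked by Rd2; h2: attacked by Rd2.
Legal moves for White: none.
Not in check and no legal moves → stalemate.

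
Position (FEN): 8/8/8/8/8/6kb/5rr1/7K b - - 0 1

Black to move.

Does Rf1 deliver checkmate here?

yes

After Rf1: white king on h1; in check: yes, from the black rook on f1.
King squares — g1: attacked by Rf1; g2: attacked by Kg3; h2: attacked by Rg2.
White has no legal moves → checkmate.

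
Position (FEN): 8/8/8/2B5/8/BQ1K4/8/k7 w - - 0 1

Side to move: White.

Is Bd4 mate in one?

After Bd4: black king on a1; in check: yes, from the white bishop on d4.
King squares — b1: attacked by Qb3; a2: attacked by Qb3; b2: attacked by Ba3.
Black has no legal moves → checkmate.

yes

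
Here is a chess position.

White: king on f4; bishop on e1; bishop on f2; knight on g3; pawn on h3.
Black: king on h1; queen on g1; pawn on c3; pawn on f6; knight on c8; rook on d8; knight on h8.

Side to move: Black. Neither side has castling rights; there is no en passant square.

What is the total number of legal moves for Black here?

Black to move; king on h1.
In check: yes, from the white knight on g3.
Legal moves: Kh2, Kg2, Qxg3+.
Count: 3.

3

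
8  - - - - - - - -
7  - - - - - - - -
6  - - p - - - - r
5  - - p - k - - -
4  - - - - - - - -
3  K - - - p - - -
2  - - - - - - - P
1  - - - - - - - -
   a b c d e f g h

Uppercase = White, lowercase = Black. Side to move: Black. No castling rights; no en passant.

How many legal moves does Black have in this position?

20

Black to move; king on e5.
In check: no.
Legal moves: Rh8, Rh7, Rg6, Rf6, Re6, Rd6, Rh5, Rh4, Rh3, Rxh2, Kf6, Ke6, Kd6, Kf5, Kd5, Kf4, Ke4, Kd4, c4, e2.
Count: 20.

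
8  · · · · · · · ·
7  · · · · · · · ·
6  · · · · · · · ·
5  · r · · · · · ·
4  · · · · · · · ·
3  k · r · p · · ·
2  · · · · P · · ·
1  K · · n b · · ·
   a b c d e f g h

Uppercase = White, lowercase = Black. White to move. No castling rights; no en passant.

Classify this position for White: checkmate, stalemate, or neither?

White to move; white king on a1.
In check: no.
King squares — b1: attacked by Rb5; a2: attacked by Ka3; b2: attacked by Nd1.
Legal moves for White: none.
Not in check and no legal moves → stalemate.

stalemate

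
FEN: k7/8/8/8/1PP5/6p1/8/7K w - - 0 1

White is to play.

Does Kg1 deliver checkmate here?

After Kg1: black king on a8; in check: no.
Black is not in check, so this cannot be checkmate.

no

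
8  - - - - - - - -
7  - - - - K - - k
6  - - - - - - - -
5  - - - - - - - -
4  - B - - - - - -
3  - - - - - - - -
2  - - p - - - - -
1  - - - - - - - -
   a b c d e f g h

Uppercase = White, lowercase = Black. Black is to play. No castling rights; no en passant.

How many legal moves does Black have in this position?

9

Black to move; king on h7.
In check: no.
Legal moves: Kh8, Kg8, Kg7, Kh6, Kg6, c1=Q, c1=R, c1=B, c1=N.
Count: 9.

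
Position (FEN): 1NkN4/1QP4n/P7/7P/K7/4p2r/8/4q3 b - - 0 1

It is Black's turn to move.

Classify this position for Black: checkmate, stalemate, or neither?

Black to move; black king on c8.
In check: yes, from the white queen on b7.
King squares — b7: attacked by Pa6; c7: attacked by Qb7; d7: attacked by Nb8; b8: attacked by Qb7; d8: attacked by Pc7.
Legal moves for Black: none.
In check with no legal moves → checkmate.

checkmate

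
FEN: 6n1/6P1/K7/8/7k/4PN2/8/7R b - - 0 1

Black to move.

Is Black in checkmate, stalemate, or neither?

Black to move; black king on h4.
In check: yes, from the white rook on h1 and the white knight on f3.
Legal moves for Black: Kg4, Kg3.
Black is in check but has 2 legal moves → neither.

neither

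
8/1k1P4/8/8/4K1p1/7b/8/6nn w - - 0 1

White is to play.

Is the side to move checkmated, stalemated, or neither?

neither

White to move; white king on e4.
In check: no.
Legal moves for White: Kf5, Ke5, Kd5, Kf4, Kd4, Ke3, Kd3, d8=Q, d8=R, d8=B, d8=N+.
White has 11 legal moves and is not in check → neither.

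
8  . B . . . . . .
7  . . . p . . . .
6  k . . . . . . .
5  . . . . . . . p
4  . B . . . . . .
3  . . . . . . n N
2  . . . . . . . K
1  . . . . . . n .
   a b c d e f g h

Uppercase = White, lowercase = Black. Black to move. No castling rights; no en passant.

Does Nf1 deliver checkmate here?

no

After Nf1: white king on h2; in check: yes, from the black knight on f1.
White has 3 legal replies: Kg2, Kh1, Kxg1.
In check but a legal move exists → not checkmate.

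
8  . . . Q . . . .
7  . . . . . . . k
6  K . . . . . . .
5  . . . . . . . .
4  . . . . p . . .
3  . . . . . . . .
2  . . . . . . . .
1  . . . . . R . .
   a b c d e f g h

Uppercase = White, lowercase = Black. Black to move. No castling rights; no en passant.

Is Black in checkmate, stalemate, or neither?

Black to move; black king on h7.
In check: no.
Legal moves for Black: Kg7, Kh6, Kg6, e3.
Black has 4 legal moves and is not in check → neither.

neither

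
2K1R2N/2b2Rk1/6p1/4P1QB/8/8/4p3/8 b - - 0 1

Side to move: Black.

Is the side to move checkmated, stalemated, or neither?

Black to move; black king on g7.
In check: yes, from the white rook on f7.
King squares — f6: attacked by Pe5; g6: own pawn; h6: attacked by Qg5; f7: attacked by Nh8; h7: attacked by Rf7; f8: attacked by Rf7; g8: attacked by Re8; h8: attacked by Re8.
Legal moves for Black: none.
In check with no legal moves → checkmate.

checkmate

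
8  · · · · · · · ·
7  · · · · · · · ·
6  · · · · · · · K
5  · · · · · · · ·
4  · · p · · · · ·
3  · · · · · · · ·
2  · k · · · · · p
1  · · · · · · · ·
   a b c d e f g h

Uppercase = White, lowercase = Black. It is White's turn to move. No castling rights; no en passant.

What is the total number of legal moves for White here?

White to move; king on h6.
In check: no.
Legal moves: Kh7, Kg7, Kg6, Kh5, Kg5.
Count: 5.

5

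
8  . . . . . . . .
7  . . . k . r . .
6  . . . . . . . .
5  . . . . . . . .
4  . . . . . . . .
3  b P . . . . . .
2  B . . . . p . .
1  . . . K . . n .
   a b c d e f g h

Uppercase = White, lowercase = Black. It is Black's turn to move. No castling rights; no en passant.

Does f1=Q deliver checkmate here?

After f1=Q: white king on d1; in check: yes, from the black queen on f1.
White has 2 legal replies: Kd2, Kc2.
In check but a legal move exists → not checkmate.

no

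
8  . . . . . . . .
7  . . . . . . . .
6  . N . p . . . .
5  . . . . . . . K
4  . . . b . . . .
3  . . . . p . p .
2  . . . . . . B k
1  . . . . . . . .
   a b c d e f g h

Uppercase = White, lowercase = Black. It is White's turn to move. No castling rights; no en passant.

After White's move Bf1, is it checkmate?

After Bf1: black king on h2; in check: no.
Black is not in check, so this cannot be checkmate.

no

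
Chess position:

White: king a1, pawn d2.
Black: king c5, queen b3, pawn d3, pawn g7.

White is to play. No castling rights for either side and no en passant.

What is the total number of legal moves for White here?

0

White to move; king on a1.
In check: no.
Legal moves: none.
Count: 0.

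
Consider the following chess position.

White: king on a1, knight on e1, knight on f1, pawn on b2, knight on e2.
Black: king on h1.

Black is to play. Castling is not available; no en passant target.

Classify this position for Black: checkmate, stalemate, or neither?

Black to move; black king on h1.
In check: no.
King squares — g1: attacked by Ne2; g2: attacked by Ne1; h2: attacked by Nf1.
Legal moves for Black: none.
Not in check and no legal moves → stalemate.

stalemate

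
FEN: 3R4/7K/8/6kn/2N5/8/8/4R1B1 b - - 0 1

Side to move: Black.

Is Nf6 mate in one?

no

After Nf6: white king on h7; in check: yes, from the black knight on f6.
White has 2 legal replies: Kh8, Kg7.
In check but a legal move exists → not checkmate.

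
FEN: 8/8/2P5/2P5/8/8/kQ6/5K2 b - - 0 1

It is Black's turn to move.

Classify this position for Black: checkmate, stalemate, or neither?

Black to move; black king on a2.
In check: yes, from the white queen on b2.
Legal moves for Black: Kxb2.
Black is in check but has 1 legal move → neither.

neither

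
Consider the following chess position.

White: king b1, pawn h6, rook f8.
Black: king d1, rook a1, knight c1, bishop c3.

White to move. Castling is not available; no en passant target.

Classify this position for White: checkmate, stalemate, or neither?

checkmate

White to move; white king on b1.
In check: yes, from the black rook on a1.
King squares — a1: attacked by Bc3; c1: attacked by Ra1; a2: attacked by Ra1; b2: attacked by Bc3; c2: attacked by Kd1.
Legal moves for White: none.
In check with no legal moves → checkmate.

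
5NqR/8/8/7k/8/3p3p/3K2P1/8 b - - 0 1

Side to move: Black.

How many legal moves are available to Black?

4

Black to move; king on h5.
In check: yes, from the white rook on h8.
Legal moves: Kg5, Kg4, Qxh8, Qh7.
Count: 4.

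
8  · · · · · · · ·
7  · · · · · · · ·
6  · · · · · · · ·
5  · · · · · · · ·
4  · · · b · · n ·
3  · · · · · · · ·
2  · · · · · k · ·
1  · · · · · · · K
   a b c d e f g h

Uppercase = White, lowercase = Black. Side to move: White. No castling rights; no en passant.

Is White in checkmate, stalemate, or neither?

White to move; white king on h1.
In check: no.
King squares — g1: attacked by Kf2; g2: attacked by Kf2; h2: attacked by Ng4.
Legal moves for White: none.
Not in check and no legal moves → stalemate.

stalemate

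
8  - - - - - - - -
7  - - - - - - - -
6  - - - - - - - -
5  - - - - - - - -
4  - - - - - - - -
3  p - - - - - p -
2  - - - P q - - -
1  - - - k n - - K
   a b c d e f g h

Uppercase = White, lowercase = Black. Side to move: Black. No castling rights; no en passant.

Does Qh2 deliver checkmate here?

After Qh2: white king on h1; in check: yes, from the black queen on h2.
King squares — g1: attacked by Qh2; g2: attacked by Ne1; h2: attacked by Pg3.
White has no legal moves → checkmate.

yes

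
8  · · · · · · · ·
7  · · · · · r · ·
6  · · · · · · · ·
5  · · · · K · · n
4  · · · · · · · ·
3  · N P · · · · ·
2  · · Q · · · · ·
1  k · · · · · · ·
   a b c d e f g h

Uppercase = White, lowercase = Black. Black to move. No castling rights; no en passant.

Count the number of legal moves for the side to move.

Black to move; king on a1.
In check: yes, from the white knight on b3.
Legal moves: none.
Count: 0.

0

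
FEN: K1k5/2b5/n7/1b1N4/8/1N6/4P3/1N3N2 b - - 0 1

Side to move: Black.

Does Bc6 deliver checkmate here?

After Bc6: white king on a8; in check: yes, from the black bishop on c6.
White has 1 legal reply: Ka7.
In check but a legal move exists → not checkmate.

no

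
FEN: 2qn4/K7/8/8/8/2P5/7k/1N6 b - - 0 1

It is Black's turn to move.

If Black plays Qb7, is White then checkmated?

After Qb7: white king on a7; in check: yes, from the black queen on b7.
King squares — a6: attacked by Qb7; b6: attacked by Qb7; b7: attacked by Nd8; a8: attacked by Qb7; b8: attacked by Qb7.
White has no legal moves → checkmate.

yes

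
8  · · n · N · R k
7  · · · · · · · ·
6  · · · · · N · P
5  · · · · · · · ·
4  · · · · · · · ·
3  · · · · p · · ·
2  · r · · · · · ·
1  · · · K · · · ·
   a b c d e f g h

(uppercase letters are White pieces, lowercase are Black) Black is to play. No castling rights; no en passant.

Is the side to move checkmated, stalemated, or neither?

Black to move; black king on h8.
In check: yes, from the white rook on g8.
King squares — g7: attacked by Ph6; h7: attacked by Nf6; g8: attacked by Nf6.
Legal moves for Black: none.
In check with no legal moves → checkmate.

checkmate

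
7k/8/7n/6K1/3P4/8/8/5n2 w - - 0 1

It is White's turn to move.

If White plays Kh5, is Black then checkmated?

no

After Kh5: black king on h8; in check: no.
Black is not in check, so this cannot be checkmate.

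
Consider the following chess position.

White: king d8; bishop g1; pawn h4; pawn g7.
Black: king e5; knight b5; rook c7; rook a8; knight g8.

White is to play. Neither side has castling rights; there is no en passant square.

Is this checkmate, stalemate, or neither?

White to move; white king on d8.
In check: yes, from the black rook on a8.
King squares — c7: attacked by Nb5; d7: attacked by Rc7; e7: attacked by Rc7; c8: attacked by Rc7; e8: attacked by Ra8.
Legal moves for White: none.
In check with no legal moves → checkmate.

checkmate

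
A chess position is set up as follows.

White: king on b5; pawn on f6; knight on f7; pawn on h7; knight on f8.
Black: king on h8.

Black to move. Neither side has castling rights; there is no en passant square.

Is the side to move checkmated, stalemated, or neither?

Black to move; black king on h8.
In check: yes, from the white knight on f7.
King squares — g7: attacked by Pf6; h7: attacked by Nf8; g8: attacked by Ph7.
Legal moves for Black: none.
In check with no legal moves → checkmate.

checkmate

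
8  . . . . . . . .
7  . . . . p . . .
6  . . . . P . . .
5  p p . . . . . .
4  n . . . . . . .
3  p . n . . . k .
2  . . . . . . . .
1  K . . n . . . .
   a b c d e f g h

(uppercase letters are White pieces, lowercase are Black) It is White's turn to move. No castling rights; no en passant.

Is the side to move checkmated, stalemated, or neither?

stalemate

White to move; white king on a1.
In check: no.
King squares — b1: attacked by Nc3; a2: attacked by Nc3; b2: attacked by Nd1.
Legal moves for White: none.
Not in check and no legal moves → stalemate.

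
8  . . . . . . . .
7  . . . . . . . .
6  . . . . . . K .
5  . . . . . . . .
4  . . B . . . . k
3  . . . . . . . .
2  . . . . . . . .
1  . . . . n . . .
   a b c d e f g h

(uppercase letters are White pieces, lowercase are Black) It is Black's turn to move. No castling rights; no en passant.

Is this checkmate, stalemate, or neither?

neither

Black to move; black king on h4.
In check: no.
Legal moves for Black: Kg4, Kh3, Kg3, Nf3, Nd3, Ng2, Nc2.
Black has 7 legal moves and is not in check → neither.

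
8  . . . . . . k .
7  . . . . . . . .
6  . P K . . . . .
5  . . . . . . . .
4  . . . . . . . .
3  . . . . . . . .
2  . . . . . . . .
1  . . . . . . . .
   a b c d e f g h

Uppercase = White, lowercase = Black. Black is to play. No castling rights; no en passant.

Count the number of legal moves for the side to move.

5

Black to move; king on g8.
In check: no.
Legal moves: Kh8, Kf8, Kh7, Kg7, Kf7.
Count: 5.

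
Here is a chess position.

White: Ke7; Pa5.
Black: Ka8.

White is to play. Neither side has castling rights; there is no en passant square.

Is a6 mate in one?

no

After a6: black king on a8; in check: no.
Black is not in check, so this cannot be checkmate.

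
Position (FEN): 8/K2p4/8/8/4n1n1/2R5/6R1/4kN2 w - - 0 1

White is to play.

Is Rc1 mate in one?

yes

After Rc1: black king on e1; in check: yes, from the white rook on c1.
King squares — d1: attacked by Rc1; f1: attacked by Rc1; d2: attacked by Nf1; e2: attacked by Rg2; f2: attacked by Rg2.
Black has no legal moves → checkmate.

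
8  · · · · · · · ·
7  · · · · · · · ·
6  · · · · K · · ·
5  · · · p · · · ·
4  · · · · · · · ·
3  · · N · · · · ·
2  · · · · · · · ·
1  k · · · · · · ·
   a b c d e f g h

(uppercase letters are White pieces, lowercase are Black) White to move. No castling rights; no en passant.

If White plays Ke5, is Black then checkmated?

After Ke5: black king on a1; in check: no.
Black is not in check, so this cannot be checkmate.

no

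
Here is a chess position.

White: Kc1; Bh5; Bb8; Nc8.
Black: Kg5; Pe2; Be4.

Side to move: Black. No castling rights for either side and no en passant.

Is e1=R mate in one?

After e1=R: white king on c1; in check: yes, from the black rook on e1.
White has 3 legal replies: Kd2, Kb2, Bd1.
In check but a legal move exists → not checkmate.

no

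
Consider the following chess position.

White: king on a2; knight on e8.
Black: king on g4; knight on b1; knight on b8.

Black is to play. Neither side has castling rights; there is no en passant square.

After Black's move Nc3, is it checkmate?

After Nc3: white king on a2; in check: yes, from the black knight on c3.
White has 4 legal replies: Kb3, Ka3, Kb2, Ka1.
In check but a legal move exists → not checkmate.

no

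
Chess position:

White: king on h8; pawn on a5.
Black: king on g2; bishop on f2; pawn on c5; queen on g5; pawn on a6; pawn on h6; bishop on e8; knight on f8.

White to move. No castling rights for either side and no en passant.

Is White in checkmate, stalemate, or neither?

stalemate

White to move; white king on h8.
In check: no.
King squares — g7: attacked by Qg5; h7: attacked by Nf8; g8: attacked by Qg5.
Legal moves for White: none.
Not in check and no legal moves → stalemate.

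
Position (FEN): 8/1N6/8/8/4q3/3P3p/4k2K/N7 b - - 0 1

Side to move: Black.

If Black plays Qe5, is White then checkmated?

no

After Qe5: white king on h2; in check: yes, from the black queen on e5.
White has 3 legal replies: Kxh3, Kh1, Kg1.
In check but a legal move exists → not checkmate.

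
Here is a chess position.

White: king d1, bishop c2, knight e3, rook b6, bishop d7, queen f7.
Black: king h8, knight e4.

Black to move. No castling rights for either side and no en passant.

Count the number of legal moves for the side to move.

Black to move; king on h8.
In check: no.
Legal moves: Nf6, Nd6, Ng5, Nc5, Ng3, Nc3+, Nf2+, Nd2.
Count: 8.

8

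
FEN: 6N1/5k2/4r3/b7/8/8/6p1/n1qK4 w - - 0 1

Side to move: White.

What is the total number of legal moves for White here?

White to move; king on d1.
In check: yes, from the black queen on c1.
Legal moves: Kxc1.
Count: 1.

1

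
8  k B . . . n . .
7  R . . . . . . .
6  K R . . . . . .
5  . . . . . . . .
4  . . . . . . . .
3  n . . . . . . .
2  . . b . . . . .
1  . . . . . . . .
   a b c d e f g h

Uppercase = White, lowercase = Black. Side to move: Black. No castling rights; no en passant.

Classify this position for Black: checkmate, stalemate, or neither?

Black to move; black king on a8.
In check: yes, from the white rook on a7.
King squares — a7: attacked by Ka6; b7: attacked by Ka6; b8: attacked by Rb6.
Legal moves for Black: none.
In check with no legal moves → checkmate.

checkmate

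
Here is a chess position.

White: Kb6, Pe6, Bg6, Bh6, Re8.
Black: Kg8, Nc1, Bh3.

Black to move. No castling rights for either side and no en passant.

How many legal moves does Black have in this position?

Black to move; king on g8.
In check: yes, from the white rook on e8.
Legal moves: none.
Count: 0.

0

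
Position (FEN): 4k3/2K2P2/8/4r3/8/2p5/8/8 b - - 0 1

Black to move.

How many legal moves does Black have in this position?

3

Black to move; king on e8.
In check: yes, from the white pawn on f7.
Legal moves: Kf8, Kxf7, Ke7.
Count: 3.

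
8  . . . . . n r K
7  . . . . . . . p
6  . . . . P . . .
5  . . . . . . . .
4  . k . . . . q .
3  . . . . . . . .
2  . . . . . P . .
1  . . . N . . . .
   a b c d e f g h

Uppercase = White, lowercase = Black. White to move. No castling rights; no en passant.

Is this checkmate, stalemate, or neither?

checkmate

White to move; white king on h8.
In check: yes, from the black rook on g8.
King squares — g7: attacked by Qg4; h7: attacked by Nf8; g8: attacked by Qg4.
Legal moves for White: none.
In check with no legal moves → checkmate.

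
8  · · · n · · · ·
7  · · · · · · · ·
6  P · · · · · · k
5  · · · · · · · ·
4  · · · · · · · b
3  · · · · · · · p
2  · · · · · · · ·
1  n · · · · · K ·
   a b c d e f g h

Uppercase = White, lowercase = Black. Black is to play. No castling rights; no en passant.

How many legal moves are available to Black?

Black to move; king on h6.
In check: no.
Legal moves: Nf7, Nb7, Ne6, Nc6, Kh7, Kg7, Kg6, Kh5, Kg5, Be7, Bf6, Bg5, Bg3, Bf2+, Be1, Nb3, Nc2, h2+.
Count: 18.

18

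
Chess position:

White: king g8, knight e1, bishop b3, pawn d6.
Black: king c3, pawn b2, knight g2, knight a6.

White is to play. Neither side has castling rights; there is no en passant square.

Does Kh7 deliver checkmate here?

no

After Kh7: black king on c3; in check: no.
Black is not in check, so this cannot be checkmate.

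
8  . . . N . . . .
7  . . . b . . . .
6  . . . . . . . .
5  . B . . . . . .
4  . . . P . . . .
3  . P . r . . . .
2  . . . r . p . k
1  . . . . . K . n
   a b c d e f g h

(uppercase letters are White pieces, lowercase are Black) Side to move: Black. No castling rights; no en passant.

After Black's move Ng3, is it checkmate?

yes

After Ng3: white king on f1; in check: yes, from the black knight on g3.
King squares — e1: attacked by Pf2; g1: attacked by Pf2; e2: attacked by Rd2; f2: attacked by Rd2; g2: attacked by Kh2.
White has no legal moves → checkmate.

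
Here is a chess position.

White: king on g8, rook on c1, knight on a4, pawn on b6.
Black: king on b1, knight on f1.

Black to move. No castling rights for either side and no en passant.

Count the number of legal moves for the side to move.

2

Black to move; king on b1.
In check: yes, from the white rook on c1.
Legal moves: Ka2, Kxc1.
Count: 2.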